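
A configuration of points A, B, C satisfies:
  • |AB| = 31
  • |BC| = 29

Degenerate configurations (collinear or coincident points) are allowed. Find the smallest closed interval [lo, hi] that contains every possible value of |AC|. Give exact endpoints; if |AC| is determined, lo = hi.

|AB| ∈ {31}
|BC| ∈ {29}
|AC| ∈ [2, 60]

|AC| ∈ [2, 60]  (≈ [2.0000, 60.0000])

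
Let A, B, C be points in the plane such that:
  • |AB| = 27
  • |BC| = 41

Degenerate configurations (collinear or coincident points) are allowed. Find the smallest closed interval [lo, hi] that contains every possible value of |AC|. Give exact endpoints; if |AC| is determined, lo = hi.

|AB| ∈ {27}
|BC| ∈ {41}
|AC| ∈ [14, 68]

|AC| ∈ [14, 68]  (≈ [14.0000, 68.0000])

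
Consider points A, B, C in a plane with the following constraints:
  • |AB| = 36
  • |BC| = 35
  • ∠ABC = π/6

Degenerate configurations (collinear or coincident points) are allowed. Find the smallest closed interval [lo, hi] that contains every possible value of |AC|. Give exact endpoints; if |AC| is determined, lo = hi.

|AC| = √(2521 - 1260·√(3))  (≈ 18.4015)

|AB| ∈ {36}
|BC| ∈ {35}
|AC| ∈ {√(2521 - 1260·√(3))}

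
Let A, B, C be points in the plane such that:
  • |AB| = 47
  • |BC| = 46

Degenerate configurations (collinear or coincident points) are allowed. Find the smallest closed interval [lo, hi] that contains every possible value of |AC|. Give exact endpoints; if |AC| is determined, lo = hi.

|AC| ∈ [1, 93]  (≈ [1.0000, 93.0000])

|AB| ∈ {47}
|BC| ∈ {46}
|AC| ∈ [1, 93]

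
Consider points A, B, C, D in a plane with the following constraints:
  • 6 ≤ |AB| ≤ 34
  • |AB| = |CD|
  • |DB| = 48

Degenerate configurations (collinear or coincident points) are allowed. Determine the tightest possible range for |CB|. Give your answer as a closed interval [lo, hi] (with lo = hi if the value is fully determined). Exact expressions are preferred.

|AB| ∈ [6, 34]
|BD| ∈ {48}
|CD| ∈ [6, 34]
|AD| ∈ [14, 82]
|BC| ∈ [14, 82]
|AC| ∈ [0, 116]

|CB| ∈ [14, 82]  (≈ [14.0000, 82.0000])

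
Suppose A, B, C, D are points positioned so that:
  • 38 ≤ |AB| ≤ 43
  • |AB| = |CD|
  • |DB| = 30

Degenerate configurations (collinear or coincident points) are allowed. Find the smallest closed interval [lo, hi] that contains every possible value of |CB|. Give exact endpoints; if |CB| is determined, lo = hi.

|CB| ∈ [8, 73]  (≈ [8.0000, 73.0000])

|AB| ∈ [38, 43]
|BD| ∈ {30}
|CD| ∈ [38, 43]
|AD| ∈ [8, 73]
|BC| ∈ [8, 73]
|AC| ∈ [0, 116]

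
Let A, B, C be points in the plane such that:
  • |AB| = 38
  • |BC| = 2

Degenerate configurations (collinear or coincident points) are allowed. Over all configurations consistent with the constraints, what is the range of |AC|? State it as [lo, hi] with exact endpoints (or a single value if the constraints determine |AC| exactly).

|AC| ∈ [36, 40]  (≈ [36.0000, 40.0000])

|AB| ∈ {38}
|BC| ∈ {2}
|AC| ∈ [36, 40]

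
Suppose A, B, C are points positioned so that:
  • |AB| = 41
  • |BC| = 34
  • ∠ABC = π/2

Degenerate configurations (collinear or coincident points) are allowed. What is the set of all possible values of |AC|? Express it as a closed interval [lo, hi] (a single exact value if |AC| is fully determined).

|AB| ∈ {41}
|BC| ∈ {34}
|AC| ∈ {√(2837)}

|AC| = √(2837)  (≈ 53.2635)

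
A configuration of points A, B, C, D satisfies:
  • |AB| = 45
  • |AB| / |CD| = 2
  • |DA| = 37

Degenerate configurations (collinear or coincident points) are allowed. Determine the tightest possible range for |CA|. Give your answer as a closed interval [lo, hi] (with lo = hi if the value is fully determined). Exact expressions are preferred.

|AB| ∈ {45}
|AD| ∈ {37}
|CD| ∈ {45/2}
|BD| ∈ [8, 82]
|AC| ∈ [29/2, 119/2]
|BC| ∈ [0, 209/2]

|CA| ∈ [29/2, 119/2]  (≈ [14.5000, 59.5000])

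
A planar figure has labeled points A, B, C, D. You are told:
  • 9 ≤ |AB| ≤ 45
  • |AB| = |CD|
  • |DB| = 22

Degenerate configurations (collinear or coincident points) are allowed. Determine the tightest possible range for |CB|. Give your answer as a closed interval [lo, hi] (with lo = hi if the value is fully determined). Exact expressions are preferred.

|AB| ∈ [9, 45]
|BD| ∈ {22}
|CD| ∈ [9, 45]
|AD| ∈ [0, 67]
|BC| ∈ [0, 67]
|AC| ∈ [0, 112]

|CB| ∈ [0, 67]  (≈ [0.0000, 67.0000])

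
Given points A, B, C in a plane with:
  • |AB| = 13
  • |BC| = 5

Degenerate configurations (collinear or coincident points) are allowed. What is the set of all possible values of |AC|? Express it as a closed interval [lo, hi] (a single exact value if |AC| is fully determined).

|AC| ∈ [8, 18]  (≈ [8.0000, 18.0000])

|AB| ∈ {13}
|BC| ∈ {5}
|AC| ∈ [8, 18]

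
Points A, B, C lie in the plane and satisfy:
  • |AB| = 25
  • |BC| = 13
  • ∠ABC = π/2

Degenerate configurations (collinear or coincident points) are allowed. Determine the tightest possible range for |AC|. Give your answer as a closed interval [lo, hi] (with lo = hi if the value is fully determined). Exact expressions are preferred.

|AB| ∈ {25}
|BC| ∈ {13}
|AC| ∈ {√(794)}

|AC| = √(794)  (≈ 28.1780)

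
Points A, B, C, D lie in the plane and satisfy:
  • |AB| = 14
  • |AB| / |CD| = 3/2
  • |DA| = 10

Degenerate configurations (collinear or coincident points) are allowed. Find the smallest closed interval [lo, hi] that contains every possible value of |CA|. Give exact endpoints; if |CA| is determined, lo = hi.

|AB| ∈ {14}
|AD| ∈ {10}
|CD| ∈ {28/3}
|BD| ∈ [4, 24]
|AC| ∈ [2/3, 58/3]
|BC| ∈ [0, 100/3]

|CA| ∈ [2/3, 58/3]  (≈ [0.6667, 19.3333])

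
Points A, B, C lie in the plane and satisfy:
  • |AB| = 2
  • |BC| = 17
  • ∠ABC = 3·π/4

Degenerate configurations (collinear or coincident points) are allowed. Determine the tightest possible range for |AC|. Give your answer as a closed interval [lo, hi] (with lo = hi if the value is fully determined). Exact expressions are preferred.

|AB| ∈ {2}
|BC| ∈ {17}
|AC| ∈ {√(34·√(2) + 293)}

|AC| = √(34·√(2) + 293)  (≈ 18.4684)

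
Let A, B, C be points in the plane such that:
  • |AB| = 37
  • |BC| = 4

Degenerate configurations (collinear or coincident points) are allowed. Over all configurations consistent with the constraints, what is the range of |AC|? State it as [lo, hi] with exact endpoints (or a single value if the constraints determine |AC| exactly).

|AB| ∈ {37}
|BC| ∈ {4}
|AC| ∈ [33, 41]

|AC| ∈ [33, 41]  (≈ [33.0000, 41.0000])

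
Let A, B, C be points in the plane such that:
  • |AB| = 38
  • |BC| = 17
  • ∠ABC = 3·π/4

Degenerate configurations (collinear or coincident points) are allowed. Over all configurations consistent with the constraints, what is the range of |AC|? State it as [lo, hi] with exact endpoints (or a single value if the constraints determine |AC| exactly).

|AB| ∈ {38}
|BC| ∈ {17}
|AC| ∈ {√(646·√(2) + 1733)}

|AC| = √(646·√(2) + 1733)  (≈ 51.4449)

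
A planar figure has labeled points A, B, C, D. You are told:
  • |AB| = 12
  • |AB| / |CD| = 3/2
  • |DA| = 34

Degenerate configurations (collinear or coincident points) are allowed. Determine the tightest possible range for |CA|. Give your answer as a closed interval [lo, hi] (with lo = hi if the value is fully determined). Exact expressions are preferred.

|CA| ∈ [26, 42]  (≈ [26.0000, 42.0000])

|AB| ∈ {12}
|AD| ∈ {34}
|CD| ∈ {8}
|BD| ∈ [22, 46]
|AC| ∈ [26, 42]
|BC| ∈ [14, 54]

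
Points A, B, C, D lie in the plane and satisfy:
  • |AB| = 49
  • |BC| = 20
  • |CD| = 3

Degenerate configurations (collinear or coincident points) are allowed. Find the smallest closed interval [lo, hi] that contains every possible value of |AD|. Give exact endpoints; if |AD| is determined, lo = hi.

|AD| ∈ [26, 72]  (≈ [26.0000, 72.0000])

|AB| ∈ {49}
|BC| ∈ {20}
|CD| ∈ {3}
|AC| ∈ [29, 69]
|BD| ∈ [17, 23]
|AD| ∈ [26, 72]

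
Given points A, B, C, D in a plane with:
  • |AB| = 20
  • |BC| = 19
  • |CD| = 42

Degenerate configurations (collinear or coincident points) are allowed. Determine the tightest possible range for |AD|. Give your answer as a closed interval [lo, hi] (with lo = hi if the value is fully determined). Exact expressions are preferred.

|AD| ∈ [3, 81]  (≈ [3.0000, 81.0000])

|AB| ∈ {20}
|BC| ∈ {19}
|CD| ∈ {42}
|AC| ∈ [1, 39]
|BD| ∈ [23, 61]
|AD| ∈ [3, 81]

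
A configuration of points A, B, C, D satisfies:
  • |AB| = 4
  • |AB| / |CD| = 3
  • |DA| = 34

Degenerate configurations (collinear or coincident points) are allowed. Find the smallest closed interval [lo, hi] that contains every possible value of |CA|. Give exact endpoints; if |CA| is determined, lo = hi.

|CA| ∈ [98/3, 106/3]  (≈ [32.6667, 35.3333])

|AB| ∈ {4}
|AD| ∈ {34}
|CD| ∈ {4/3}
|BD| ∈ [30, 38]
|AC| ∈ [98/3, 106/3]
|BC| ∈ [86/3, 118/3]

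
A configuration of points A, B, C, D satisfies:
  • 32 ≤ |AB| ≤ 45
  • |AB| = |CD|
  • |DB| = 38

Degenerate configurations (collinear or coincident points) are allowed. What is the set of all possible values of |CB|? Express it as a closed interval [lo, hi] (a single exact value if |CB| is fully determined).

|AB| ∈ [32, 45]
|BD| ∈ {38}
|CD| ∈ [32, 45]
|AD| ∈ [0, 83]
|BC| ∈ [0, 83]
|AC| ∈ [0, 128]

|CB| ∈ [0, 83]  (≈ [0.0000, 83.0000])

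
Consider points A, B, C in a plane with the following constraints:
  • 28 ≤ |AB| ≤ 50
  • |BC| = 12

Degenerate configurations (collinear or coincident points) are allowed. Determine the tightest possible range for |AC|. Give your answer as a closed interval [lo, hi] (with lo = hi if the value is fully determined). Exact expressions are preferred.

|AC| ∈ [16, 62]  (≈ [16.0000, 62.0000])

|AB| ∈ [28, 50]
|BC| ∈ {12}
|AC| ∈ [16, 62]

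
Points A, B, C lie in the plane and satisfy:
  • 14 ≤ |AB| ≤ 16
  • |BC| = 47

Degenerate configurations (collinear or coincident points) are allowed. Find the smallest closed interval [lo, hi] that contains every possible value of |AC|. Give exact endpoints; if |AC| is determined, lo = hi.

|AB| ∈ [14, 16]
|BC| ∈ {47}
|AC| ∈ [31, 63]

|AC| ∈ [31, 63]  (≈ [31.0000, 63.0000])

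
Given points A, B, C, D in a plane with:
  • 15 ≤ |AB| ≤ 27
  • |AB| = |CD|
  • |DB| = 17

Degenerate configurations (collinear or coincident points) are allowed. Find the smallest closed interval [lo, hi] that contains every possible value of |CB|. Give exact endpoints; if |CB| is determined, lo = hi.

|AB| ∈ [15, 27]
|BD| ∈ {17}
|CD| ∈ [15, 27]
|AD| ∈ [0, 44]
|BC| ∈ [0, 44]
|AC| ∈ [0, 71]

|CB| ∈ [0, 44]  (≈ [0.0000, 44.0000])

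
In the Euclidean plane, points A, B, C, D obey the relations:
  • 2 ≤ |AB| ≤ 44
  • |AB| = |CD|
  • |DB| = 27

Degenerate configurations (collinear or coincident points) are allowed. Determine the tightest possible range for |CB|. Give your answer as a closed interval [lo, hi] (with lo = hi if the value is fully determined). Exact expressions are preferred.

|CB| ∈ [0, 71]  (≈ [0.0000, 71.0000])

|AB| ∈ [2, 44]
|BD| ∈ {27}
|CD| ∈ [2, 44]
|AD| ∈ [0, 71]
|BC| ∈ [0, 71]
|AC| ∈ [0, 115]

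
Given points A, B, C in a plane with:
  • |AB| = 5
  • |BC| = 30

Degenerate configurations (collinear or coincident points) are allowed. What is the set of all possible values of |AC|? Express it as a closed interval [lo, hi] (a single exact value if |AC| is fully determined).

|AC| ∈ [25, 35]  (≈ [25.0000, 35.0000])

|AB| ∈ {5}
|BC| ∈ {30}
|AC| ∈ [25, 35]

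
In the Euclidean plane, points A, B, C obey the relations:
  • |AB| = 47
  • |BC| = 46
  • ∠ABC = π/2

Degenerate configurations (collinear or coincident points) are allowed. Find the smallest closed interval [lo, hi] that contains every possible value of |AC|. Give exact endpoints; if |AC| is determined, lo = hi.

|AC| = 5·√(173)  (≈ 65.7647)

|AB| ∈ {47}
|BC| ∈ {46}
|AC| ∈ {5·√(173)}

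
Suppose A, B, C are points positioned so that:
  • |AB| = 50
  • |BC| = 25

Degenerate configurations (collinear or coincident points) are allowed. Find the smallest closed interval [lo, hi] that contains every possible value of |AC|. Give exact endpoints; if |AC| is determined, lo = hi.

|AB| ∈ {50}
|BC| ∈ {25}
|AC| ∈ [25, 75]

|AC| ∈ [25, 75]  (≈ [25.0000, 75.0000])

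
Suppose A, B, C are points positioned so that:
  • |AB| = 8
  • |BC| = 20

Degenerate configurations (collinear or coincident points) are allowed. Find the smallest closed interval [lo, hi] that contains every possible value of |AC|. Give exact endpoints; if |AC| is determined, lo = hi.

|AC| ∈ [12, 28]  (≈ [12.0000, 28.0000])

|AB| ∈ {8}
|BC| ∈ {20}
|AC| ∈ [12, 28]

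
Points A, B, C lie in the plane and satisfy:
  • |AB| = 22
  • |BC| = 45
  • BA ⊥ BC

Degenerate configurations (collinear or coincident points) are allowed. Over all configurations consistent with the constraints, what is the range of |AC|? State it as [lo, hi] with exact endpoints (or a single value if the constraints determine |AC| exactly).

|AB| ∈ {22}
|BC| ∈ {45}
|AC| ∈ {√(2509)}

|AC| = √(2509)  (≈ 50.0899)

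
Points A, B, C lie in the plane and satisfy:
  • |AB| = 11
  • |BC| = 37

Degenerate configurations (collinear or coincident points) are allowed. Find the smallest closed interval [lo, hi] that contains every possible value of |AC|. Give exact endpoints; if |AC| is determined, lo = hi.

|AB| ∈ {11}
|BC| ∈ {37}
|AC| ∈ [26, 48]

|AC| ∈ [26, 48]  (≈ [26.0000, 48.0000])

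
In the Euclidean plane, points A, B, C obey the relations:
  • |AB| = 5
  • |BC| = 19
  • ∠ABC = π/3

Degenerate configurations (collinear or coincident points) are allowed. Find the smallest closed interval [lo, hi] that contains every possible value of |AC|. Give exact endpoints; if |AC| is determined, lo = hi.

|AC| = √(291)  (≈ 17.0587)

|AB| ∈ {5}
|BC| ∈ {19}
|AC| ∈ {√(291)}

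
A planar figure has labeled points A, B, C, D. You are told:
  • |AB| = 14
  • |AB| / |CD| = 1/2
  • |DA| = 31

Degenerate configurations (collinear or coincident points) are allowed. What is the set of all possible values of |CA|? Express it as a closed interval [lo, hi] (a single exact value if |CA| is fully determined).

|AB| ∈ {14}
|AD| ∈ {31}
|CD| ∈ {28}
|BD| ∈ [17, 45]
|AC| ∈ [3, 59]
|BC| ∈ [0, 73]

|CA| ∈ [3, 59]  (≈ [3.0000, 59.0000])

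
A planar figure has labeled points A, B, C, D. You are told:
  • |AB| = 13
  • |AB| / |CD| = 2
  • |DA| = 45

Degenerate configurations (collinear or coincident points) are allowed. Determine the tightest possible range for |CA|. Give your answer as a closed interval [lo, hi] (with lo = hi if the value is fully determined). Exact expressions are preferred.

|CA| ∈ [77/2, 103/2]  (≈ [38.5000, 51.5000])

|AB| ∈ {13}
|AD| ∈ {45}
|CD| ∈ {13/2}
|BD| ∈ [32, 58]
|AC| ∈ [77/2, 103/2]
|BC| ∈ [51/2, 129/2]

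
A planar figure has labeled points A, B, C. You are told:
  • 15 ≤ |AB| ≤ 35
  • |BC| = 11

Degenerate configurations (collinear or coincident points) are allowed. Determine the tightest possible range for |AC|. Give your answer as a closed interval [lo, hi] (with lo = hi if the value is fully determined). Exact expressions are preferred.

|AC| ∈ [4, 46]  (≈ [4.0000, 46.0000])

|AB| ∈ [15, 35]
|BC| ∈ {11}
|AC| ∈ [4, 46]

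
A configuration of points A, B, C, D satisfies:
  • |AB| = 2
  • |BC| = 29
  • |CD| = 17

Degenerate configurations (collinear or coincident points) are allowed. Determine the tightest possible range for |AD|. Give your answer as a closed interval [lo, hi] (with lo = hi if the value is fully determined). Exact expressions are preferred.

|AD| ∈ [10, 48]  (≈ [10.0000, 48.0000])

|AB| ∈ {2}
|BC| ∈ {29}
|CD| ∈ {17}
|AC| ∈ [27, 31]
|BD| ∈ [12, 46]
|AD| ∈ [10, 48]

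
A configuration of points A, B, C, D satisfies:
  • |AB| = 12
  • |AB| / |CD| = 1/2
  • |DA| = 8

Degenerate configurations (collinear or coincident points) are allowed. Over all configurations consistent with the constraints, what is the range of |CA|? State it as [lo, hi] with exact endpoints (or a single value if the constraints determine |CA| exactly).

|AB| ∈ {12}
|AD| ∈ {8}
|CD| ∈ {24}
|BD| ∈ [4, 20]
|AC| ∈ [16, 32]
|BC| ∈ [4, 44]

|CA| ∈ [16, 32]  (≈ [16.0000, 32.0000])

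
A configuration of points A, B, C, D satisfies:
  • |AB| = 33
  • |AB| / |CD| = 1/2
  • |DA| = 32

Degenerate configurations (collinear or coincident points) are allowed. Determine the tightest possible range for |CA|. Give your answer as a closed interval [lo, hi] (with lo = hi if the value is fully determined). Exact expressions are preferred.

|CA| ∈ [34, 98]  (≈ [34.0000, 98.0000])

|AB| ∈ {33}
|AD| ∈ {32}
|CD| ∈ {66}
|BD| ∈ [1, 65]
|AC| ∈ [34, 98]
|BC| ∈ [1, 131]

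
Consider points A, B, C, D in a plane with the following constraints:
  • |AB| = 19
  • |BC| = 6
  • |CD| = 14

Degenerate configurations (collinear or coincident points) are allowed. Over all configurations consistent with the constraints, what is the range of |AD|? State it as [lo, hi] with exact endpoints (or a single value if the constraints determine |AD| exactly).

|AB| ∈ {19}
|BC| ∈ {6}
|CD| ∈ {14}
|AC| ∈ [13, 25]
|BD| ∈ [8, 20]
|AD| ∈ [0, 39]

|AD| ∈ [0, 39]  (≈ [0.0000, 39.0000])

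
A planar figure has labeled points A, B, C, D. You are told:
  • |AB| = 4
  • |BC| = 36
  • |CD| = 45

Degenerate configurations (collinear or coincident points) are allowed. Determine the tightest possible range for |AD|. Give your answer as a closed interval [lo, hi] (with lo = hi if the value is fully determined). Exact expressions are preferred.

|AB| ∈ {4}
|BC| ∈ {36}
|CD| ∈ {45}
|AC| ∈ [32, 40]
|BD| ∈ [9, 81]
|AD| ∈ [5, 85]

|AD| ∈ [5, 85]  (≈ [5.0000, 85.0000])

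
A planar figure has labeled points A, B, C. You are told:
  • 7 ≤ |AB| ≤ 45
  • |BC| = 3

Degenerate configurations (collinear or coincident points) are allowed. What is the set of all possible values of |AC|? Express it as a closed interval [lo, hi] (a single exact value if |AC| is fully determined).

|AC| ∈ [4, 48]  (≈ [4.0000, 48.0000])

|AB| ∈ [7, 45]
|BC| ∈ {3}
|AC| ∈ [4, 48]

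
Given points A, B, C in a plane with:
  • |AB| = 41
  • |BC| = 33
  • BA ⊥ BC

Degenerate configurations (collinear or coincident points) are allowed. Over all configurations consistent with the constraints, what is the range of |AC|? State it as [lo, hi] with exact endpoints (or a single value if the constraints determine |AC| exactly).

|AC| = √(2770)  (≈ 52.6308)

|AB| ∈ {41}
|BC| ∈ {33}
|AC| ∈ {√(2770)}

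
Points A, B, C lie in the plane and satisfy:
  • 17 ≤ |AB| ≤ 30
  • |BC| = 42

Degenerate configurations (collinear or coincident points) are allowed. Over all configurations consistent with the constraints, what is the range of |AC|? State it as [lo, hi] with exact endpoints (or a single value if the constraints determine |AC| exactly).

|AC| ∈ [12, 72]  (≈ [12.0000, 72.0000])

|AB| ∈ [17, 30]
|BC| ∈ {42}
|AC| ∈ [12, 72]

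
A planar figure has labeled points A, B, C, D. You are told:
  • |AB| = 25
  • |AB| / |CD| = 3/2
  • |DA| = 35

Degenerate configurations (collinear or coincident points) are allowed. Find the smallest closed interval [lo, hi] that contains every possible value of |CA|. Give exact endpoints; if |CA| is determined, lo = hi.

|CA| ∈ [55/3, 155/3]  (≈ [18.3333, 51.6667])

|AB| ∈ {25}
|AD| ∈ {35}
|CD| ∈ {50/3}
|BD| ∈ [10, 60]
|AC| ∈ [55/3, 155/3]
|BC| ∈ [0, 230/3]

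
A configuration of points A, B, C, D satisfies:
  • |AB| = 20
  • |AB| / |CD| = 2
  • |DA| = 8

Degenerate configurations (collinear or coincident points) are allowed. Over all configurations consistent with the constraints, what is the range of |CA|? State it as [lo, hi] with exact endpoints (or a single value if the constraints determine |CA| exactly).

|AB| ∈ {20}
|AD| ∈ {8}
|CD| ∈ {10}
|BD| ∈ [12, 28]
|AC| ∈ [2, 18]
|BC| ∈ [2, 38]

|CA| ∈ [2, 18]  (≈ [2.0000, 18.0000])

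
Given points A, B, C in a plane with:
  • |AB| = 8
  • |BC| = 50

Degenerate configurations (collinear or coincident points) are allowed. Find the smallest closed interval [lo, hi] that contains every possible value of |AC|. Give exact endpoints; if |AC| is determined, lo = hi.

|AB| ∈ {8}
|BC| ∈ {50}
|AC| ∈ [42, 58]

|AC| ∈ [42, 58]  (≈ [42.0000, 58.0000])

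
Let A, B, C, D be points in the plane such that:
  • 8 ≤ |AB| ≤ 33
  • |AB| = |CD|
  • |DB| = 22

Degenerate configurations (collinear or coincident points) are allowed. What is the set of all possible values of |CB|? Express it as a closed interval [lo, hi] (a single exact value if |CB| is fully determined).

|AB| ∈ [8, 33]
|BD| ∈ {22}
|CD| ∈ [8, 33]
|AD| ∈ [0, 55]
|BC| ∈ [0, 55]
|AC| ∈ [0, 88]

|CB| ∈ [0, 55]  (≈ [0.0000, 55.0000])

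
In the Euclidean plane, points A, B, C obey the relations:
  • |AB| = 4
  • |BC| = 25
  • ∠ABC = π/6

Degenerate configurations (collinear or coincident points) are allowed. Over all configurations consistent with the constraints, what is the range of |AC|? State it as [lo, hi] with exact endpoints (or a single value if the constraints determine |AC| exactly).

|AC| = √(641 - 100·√(3))  (≈ 21.6286)

|AB| ∈ {4}
|BC| ∈ {25}
|AC| ∈ {√(641 - 100·√(3))}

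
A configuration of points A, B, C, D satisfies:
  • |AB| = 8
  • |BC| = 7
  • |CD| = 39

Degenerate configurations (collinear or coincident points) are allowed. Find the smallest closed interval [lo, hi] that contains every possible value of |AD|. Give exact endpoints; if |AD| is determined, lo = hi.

|AD| ∈ [24, 54]  (≈ [24.0000, 54.0000])

|AB| ∈ {8}
|BC| ∈ {7}
|CD| ∈ {39}
|AC| ∈ [1, 15]
|BD| ∈ [32, 46]
|AD| ∈ [24, 54]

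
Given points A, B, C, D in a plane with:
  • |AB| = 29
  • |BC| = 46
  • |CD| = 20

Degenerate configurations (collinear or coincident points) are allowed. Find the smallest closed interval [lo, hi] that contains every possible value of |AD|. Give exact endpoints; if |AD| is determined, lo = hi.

|AB| ∈ {29}
|BC| ∈ {46}
|CD| ∈ {20}
|AC| ∈ [17, 75]
|BD| ∈ [26, 66]
|AD| ∈ [0, 95]

|AD| ∈ [0, 95]  (≈ [0.0000, 95.0000])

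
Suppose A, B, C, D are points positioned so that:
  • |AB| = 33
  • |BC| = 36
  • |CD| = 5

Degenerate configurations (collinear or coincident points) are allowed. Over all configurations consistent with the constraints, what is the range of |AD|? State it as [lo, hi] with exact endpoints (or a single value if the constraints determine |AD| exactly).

|AB| ∈ {33}
|BC| ∈ {36}
|CD| ∈ {5}
|AC| ∈ [3, 69]
|BD| ∈ [31, 41]
|AD| ∈ [0, 74]

|AD| ∈ [0, 74]  (≈ [0.0000, 74.0000])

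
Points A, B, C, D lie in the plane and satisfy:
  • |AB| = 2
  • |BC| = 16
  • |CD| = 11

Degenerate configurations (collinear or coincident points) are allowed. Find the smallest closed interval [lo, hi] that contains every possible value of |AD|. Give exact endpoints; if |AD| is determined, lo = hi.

|AB| ∈ {2}
|BC| ∈ {16}
|CD| ∈ {11}
|AC| ∈ [14, 18]
|BD| ∈ [5, 27]
|AD| ∈ [3, 29]

|AD| ∈ [3, 29]  (≈ [3.0000, 29.0000])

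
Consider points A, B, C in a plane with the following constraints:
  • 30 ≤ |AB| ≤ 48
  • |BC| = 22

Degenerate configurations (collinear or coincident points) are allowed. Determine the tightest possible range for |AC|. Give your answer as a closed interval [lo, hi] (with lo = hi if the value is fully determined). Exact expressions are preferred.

|AB| ∈ [30, 48]
|BC| ∈ {22}
|AC| ∈ [8, 70]

|AC| ∈ [8, 70]  (≈ [8.0000, 70.0000])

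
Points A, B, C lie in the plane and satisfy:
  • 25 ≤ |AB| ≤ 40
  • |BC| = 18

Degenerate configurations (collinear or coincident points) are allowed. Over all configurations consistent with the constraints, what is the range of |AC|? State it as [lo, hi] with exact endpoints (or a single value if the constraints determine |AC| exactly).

|AC| ∈ [7, 58]  (≈ [7.0000, 58.0000])

|AB| ∈ [25, 40]
|BC| ∈ {18}
|AC| ∈ [7, 58]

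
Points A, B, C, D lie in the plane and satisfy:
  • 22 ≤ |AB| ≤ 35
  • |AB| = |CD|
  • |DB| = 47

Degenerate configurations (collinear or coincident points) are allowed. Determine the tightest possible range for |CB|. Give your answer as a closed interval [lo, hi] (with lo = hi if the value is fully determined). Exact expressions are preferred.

|CB| ∈ [12, 82]  (≈ [12.0000, 82.0000])

|AB| ∈ [22, 35]
|BD| ∈ {47}
|CD| ∈ [22, 35]
|AD| ∈ [12, 82]
|BC| ∈ [12, 82]
|AC| ∈ [0, 117]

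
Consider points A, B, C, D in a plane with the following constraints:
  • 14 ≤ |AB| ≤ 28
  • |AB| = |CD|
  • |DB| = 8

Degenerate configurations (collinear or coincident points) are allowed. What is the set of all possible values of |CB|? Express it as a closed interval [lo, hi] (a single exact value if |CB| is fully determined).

|CB| ∈ [6, 36]  (≈ [6.0000, 36.0000])

|AB| ∈ [14, 28]
|BD| ∈ {8}
|CD| ∈ [14, 28]
|AD| ∈ [6, 36]
|BC| ∈ [6, 36]
|AC| ∈ [0, 64]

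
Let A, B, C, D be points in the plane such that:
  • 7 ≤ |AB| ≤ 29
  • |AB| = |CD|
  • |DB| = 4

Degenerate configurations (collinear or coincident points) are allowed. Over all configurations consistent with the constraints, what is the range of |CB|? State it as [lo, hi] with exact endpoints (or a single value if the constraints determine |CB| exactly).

|CB| ∈ [3, 33]  (≈ [3.0000, 33.0000])

|AB| ∈ [7, 29]
|BD| ∈ {4}
|CD| ∈ [7, 29]
|AD| ∈ [3, 33]
|BC| ∈ [3, 33]
|AC| ∈ [0, 62]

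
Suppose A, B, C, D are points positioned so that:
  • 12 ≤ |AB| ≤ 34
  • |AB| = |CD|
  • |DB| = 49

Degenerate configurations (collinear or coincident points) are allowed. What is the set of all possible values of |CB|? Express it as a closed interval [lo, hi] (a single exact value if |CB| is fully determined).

|CB| ∈ [15, 83]  (≈ [15.0000, 83.0000])

|AB| ∈ [12, 34]
|BD| ∈ {49}
|CD| ∈ [12, 34]
|AD| ∈ [15, 83]
|BC| ∈ [15, 83]
|AC| ∈ [0, 117]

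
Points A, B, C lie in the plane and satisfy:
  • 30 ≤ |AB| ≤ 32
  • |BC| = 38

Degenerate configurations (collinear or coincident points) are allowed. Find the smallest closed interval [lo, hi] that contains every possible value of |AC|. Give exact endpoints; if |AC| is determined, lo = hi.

|AB| ∈ [30, 32]
|BC| ∈ {38}
|AC| ∈ [6, 70]

|AC| ∈ [6, 70]  (≈ [6.0000, 70.0000])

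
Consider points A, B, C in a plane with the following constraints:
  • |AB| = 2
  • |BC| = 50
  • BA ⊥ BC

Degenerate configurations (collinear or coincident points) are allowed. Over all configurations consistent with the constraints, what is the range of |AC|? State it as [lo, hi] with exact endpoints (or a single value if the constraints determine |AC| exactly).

|AC| = 2·√(626)  (≈ 50.0400)

|AB| ∈ {2}
|BC| ∈ {50}
|AC| ∈ {2·√(626)}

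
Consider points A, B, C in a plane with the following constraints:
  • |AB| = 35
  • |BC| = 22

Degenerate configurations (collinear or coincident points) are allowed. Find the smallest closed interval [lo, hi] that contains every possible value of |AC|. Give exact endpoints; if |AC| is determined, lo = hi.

|AC| ∈ [13, 57]  (≈ [13.0000, 57.0000])

|AB| ∈ {35}
|BC| ∈ {22}
|AC| ∈ [13, 57]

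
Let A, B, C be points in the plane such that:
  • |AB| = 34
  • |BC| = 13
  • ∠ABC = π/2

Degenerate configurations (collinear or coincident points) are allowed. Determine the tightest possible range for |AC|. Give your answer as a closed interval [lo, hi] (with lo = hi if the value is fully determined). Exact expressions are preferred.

|AB| ∈ {34}
|BC| ∈ {13}
|AC| ∈ {5·√(53)}

|AC| = 5·√(53)  (≈ 36.4005)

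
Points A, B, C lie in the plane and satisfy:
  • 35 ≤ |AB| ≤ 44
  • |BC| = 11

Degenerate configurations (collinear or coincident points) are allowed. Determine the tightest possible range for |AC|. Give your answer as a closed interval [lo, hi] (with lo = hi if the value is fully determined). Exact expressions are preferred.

|AB| ∈ [35, 44]
|BC| ∈ {11}
|AC| ∈ [24, 55]

|AC| ∈ [24, 55]  (≈ [24.0000, 55.0000])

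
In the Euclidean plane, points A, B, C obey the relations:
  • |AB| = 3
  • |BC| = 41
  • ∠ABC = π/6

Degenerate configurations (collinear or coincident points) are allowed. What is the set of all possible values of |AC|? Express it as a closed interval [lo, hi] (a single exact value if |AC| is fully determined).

|AC| = √(1690 - 123·√(3))  (≈ 38.4312)

|AB| ∈ {3}
|BC| ∈ {41}
|AC| ∈ {√(1690 - 123·√(3))}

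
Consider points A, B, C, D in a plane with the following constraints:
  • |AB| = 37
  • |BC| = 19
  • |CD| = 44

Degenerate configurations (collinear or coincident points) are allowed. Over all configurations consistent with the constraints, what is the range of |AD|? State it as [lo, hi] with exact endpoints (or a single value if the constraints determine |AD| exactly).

|AB| ∈ {37}
|BC| ∈ {19}
|CD| ∈ {44}
|AC| ∈ [18, 56]
|BD| ∈ [25, 63]
|AD| ∈ [0, 100]

|AD| ∈ [0, 100]  (≈ [0.0000, 100.0000])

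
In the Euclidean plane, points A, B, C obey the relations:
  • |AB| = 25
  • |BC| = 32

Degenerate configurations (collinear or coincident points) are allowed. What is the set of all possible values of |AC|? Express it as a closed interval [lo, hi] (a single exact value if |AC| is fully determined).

|AB| ∈ {25}
|BC| ∈ {32}
|AC| ∈ [7, 57]

|AC| ∈ [7, 57]  (≈ [7.0000, 57.0000])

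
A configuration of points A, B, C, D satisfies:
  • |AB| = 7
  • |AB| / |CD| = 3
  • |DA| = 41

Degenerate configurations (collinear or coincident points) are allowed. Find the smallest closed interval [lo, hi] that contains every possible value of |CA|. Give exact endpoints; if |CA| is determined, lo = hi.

|AB| ∈ {7}
|AD| ∈ {41}
|CD| ∈ {7/3}
|BD| ∈ [34, 48]
|AC| ∈ [116/3, 130/3]
|BC| ∈ [95/3, 151/3]

|CA| ∈ [116/3, 130/3]  (≈ [38.6667, 43.3333])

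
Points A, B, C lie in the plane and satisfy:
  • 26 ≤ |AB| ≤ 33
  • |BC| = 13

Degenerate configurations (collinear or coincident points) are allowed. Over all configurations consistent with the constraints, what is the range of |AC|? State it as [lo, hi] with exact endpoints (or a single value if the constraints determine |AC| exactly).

|AC| ∈ [13, 46]  (≈ [13.0000, 46.0000])

|AB| ∈ [26, 33]
|BC| ∈ {13}
|AC| ∈ [13, 46]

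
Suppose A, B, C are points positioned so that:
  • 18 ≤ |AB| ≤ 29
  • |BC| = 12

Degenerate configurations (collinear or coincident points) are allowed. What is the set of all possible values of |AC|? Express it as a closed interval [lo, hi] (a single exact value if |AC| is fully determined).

|AB| ∈ [18, 29]
|BC| ∈ {12}
|AC| ∈ [6, 41]

|AC| ∈ [6, 41]  (≈ [6.0000, 41.0000])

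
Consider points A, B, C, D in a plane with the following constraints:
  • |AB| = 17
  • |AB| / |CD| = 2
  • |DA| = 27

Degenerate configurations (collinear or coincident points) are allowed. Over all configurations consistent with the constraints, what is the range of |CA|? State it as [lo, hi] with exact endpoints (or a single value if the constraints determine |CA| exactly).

|AB| ∈ {17}
|AD| ∈ {27}
|CD| ∈ {17/2}
|BD| ∈ [10, 44]
|AC| ∈ [37/2, 71/2]
|BC| ∈ [3/2, 105/2]

|CA| ∈ [37/2, 71/2]  (≈ [18.5000, 35.5000])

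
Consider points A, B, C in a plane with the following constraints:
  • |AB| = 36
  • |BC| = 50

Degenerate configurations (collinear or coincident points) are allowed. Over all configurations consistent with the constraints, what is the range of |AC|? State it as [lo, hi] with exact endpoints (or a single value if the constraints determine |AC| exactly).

|AC| ∈ [14, 86]  (≈ [14.0000, 86.0000])

|AB| ∈ {36}
|BC| ∈ {50}
|AC| ∈ [14, 86]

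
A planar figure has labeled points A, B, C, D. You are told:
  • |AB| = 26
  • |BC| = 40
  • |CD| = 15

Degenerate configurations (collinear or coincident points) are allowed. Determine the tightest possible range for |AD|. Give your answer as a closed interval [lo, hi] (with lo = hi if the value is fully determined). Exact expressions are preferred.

|AD| ∈ [0, 81]  (≈ [0.0000, 81.0000])

|AB| ∈ {26}
|BC| ∈ {40}
|CD| ∈ {15}
|AC| ∈ [14, 66]
|BD| ∈ [25, 55]
|AD| ∈ [0, 81]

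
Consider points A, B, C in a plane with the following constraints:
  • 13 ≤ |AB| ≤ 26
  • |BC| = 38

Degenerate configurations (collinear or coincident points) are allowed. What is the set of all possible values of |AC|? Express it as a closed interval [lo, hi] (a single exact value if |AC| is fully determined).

|AB| ∈ [13, 26]
|BC| ∈ {38}
|AC| ∈ [12, 64]

|AC| ∈ [12, 64]  (≈ [12.0000, 64.0000])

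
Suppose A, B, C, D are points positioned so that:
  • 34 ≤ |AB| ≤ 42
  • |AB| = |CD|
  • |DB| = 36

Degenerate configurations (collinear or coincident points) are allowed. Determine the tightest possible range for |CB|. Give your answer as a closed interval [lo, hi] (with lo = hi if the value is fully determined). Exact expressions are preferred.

|AB| ∈ [34, 42]
|BD| ∈ {36}
|CD| ∈ [34, 42]
|AD| ∈ [0, 78]
|BC| ∈ [0, 78]
|AC| ∈ [0, 120]

|CB| ∈ [0, 78]  (≈ [0.0000, 78.0000])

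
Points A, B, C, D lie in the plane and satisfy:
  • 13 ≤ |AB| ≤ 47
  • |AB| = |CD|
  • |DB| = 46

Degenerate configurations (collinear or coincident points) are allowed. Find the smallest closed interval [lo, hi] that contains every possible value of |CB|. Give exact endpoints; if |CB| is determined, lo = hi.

|AB| ∈ [13, 47]
|BD| ∈ {46}
|CD| ∈ [13, 47]
|AD| ∈ [0, 93]
|BC| ∈ [0, 93]
|AC| ∈ [0, 140]

|CB| ∈ [0, 93]  (≈ [0.0000, 93.0000])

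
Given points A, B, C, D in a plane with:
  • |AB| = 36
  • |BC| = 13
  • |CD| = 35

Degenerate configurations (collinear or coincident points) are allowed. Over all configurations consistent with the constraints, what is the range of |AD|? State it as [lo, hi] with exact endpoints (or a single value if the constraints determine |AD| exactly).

|AB| ∈ {36}
|BC| ∈ {13}
|CD| ∈ {35}
|AC| ∈ [23, 49]
|BD| ∈ [22, 48]
|AD| ∈ [0, 84]

|AD| ∈ [0, 84]  (≈ [0.0000, 84.0000])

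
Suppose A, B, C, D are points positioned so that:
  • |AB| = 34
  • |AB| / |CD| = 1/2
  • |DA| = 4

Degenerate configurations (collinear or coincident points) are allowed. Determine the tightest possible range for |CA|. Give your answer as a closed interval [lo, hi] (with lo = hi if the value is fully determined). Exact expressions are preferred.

|CA| ∈ [64, 72]  (≈ [64.0000, 72.0000])

|AB| ∈ {34}
|AD| ∈ {4}
|CD| ∈ {68}
|BD| ∈ [30, 38]
|AC| ∈ [64, 72]
|BC| ∈ [30, 106]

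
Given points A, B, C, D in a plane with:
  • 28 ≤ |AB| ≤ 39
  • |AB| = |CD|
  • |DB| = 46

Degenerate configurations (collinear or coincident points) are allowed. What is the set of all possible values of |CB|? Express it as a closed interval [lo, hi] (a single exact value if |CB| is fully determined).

|AB| ∈ [28, 39]
|BD| ∈ {46}
|CD| ∈ [28, 39]
|AD| ∈ [7, 85]
|BC| ∈ [7, 85]
|AC| ∈ [0, 124]

|CB| ∈ [7, 85]  (≈ [7.0000, 85.0000])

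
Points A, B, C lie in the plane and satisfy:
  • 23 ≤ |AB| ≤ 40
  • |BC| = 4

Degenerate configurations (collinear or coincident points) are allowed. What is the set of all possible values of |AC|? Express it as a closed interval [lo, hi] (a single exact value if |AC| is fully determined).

|AB| ∈ [23, 40]
|BC| ∈ {4}
|AC| ∈ [19, 44]

|AC| ∈ [19, 44]  (≈ [19.0000, 44.0000])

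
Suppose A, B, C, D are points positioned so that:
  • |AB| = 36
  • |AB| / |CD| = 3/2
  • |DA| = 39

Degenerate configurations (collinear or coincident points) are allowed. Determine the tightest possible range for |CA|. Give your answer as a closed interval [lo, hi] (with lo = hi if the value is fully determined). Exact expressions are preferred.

|AB| ∈ {36}
|AD| ∈ {39}
|CD| ∈ {24}
|BD| ∈ [3, 75]
|AC| ∈ [15, 63]
|BC| ∈ [0, 99]

|CA| ∈ [15, 63]  (≈ [15.0000, 63.0000])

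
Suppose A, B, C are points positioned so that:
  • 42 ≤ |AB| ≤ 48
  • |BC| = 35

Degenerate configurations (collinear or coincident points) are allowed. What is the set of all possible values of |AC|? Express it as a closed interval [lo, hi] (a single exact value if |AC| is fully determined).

|AB| ∈ [42, 48]
|BC| ∈ {35}
|AC| ∈ [7, 83]

|AC| ∈ [7, 83]  (≈ [7.0000, 83.0000])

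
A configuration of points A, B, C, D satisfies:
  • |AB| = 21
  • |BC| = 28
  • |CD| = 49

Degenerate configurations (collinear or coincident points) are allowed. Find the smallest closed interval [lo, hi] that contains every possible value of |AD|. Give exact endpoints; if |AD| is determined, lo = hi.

|AB| ∈ {21}
|BC| ∈ {28}
|CD| ∈ {49}
|AC| ∈ [7, 49]
|BD| ∈ [21, 77]
|AD| ∈ [0, 98]

|AD| ∈ [0, 98]  (≈ [0.0000, 98.0000])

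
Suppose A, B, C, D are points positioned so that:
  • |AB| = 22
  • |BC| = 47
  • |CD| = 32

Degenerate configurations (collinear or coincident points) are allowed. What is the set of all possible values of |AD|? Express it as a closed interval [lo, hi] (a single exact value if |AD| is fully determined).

|AB| ∈ {22}
|BC| ∈ {47}
|CD| ∈ {32}
|AC| ∈ [25, 69]
|BD| ∈ [15, 79]
|AD| ∈ [0, 101]

|AD| ∈ [0, 101]  (≈ [0.0000, 101.0000])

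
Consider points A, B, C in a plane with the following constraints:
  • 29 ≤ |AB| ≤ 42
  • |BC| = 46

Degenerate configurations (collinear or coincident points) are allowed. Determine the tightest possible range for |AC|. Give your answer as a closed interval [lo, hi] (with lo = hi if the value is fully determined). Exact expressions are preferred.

|AC| ∈ [4, 88]  (≈ [4.0000, 88.0000])

|AB| ∈ [29, 42]
|BC| ∈ {46}
|AC| ∈ [4, 88]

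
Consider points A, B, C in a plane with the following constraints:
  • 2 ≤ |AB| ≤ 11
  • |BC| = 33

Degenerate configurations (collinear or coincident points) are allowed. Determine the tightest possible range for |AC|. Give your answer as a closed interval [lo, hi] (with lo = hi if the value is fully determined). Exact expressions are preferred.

|AB| ∈ [2, 11]
|BC| ∈ {33}
|AC| ∈ [22, 44]

|AC| ∈ [22, 44]  (≈ [22.0000, 44.0000])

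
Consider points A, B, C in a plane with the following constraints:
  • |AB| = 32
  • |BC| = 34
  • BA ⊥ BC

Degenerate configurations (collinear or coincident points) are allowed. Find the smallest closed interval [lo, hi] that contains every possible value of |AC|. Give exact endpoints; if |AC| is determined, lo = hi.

|AC| = 2·√(545)  (≈ 46.6905)

|AB| ∈ {32}
|BC| ∈ {34}
|AC| ∈ {2·√(545)}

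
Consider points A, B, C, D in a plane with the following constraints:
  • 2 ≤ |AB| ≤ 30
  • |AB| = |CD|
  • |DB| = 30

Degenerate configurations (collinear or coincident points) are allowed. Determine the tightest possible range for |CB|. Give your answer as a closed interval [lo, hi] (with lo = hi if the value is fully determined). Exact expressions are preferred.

|CB| ∈ [0, 60]  (≈ [0.0000, 60.0000])

|AB| ∈ [2, 30]
|BD| ∈ {30}
|CD| ∈ [2, 30]
|AD| ∈ [0, 60]
|BC| ∈ [0, 60]
|AC| ∈ [0, 90]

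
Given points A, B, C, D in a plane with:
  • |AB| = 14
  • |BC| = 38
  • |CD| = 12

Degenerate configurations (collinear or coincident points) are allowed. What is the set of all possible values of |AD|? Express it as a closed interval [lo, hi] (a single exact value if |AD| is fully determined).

|AD| ∈ [12, 64]  (≈ [12.0000, 64.0000])

|AB| ∈ {14}
|BC| ∈ {38}
|CD| ∈ {12}
|AC| ∈ [24, 52]
|BD| ∈ [26, 50]
|AD| ∈ [12, 64]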